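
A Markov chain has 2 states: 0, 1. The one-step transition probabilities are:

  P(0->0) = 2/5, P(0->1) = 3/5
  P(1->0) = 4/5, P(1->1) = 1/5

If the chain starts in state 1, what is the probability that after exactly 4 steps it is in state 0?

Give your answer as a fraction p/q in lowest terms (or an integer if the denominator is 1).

Computing P^4 by repeated multiplication:
P^1 =
  0: [2/5, 3/5]
  1: [4/5, 1/5]
P^2 =
  0: [16/25, 9/25]
  1: [12/25, 13/25]
P^3 =
  0: [68/125, 57/125]
  1: [76/125, 49/125]
P^4 =
  0: [364/625, 261/625]
  1: [348/625, 277/625]

(P^4)[1 -> 0] = 348/625

Answer: 348/625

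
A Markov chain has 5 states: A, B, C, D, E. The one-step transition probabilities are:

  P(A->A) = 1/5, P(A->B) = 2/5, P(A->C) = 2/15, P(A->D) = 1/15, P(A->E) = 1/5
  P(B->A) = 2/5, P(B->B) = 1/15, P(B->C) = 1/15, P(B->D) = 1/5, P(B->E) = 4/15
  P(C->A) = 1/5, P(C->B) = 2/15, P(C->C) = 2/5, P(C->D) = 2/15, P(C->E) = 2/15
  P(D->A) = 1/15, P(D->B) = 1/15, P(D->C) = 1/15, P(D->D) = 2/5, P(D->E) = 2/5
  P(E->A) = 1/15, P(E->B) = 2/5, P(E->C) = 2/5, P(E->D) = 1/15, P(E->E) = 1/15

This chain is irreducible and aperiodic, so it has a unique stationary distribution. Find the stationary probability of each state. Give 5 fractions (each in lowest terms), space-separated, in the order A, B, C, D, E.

Answer: 1532/7917 1697/7917 251/1131 2178/13195 2707/13195

Derivation:
The stationary distribution satisfies pi = pi * P, i.e.:
  pi_A = 1/5*pi_A + 2/5*pi_B + 1/5*pi_C + 1/15*pi_D + 1/15*pi_E
  pi_B = 2/5*pi_A + 1/15*pi_B + 2/15*pi_C + 1/15*pi_D + 2/5*pi_E
  pi_C = 2/15*pi_A + 1/15*pi_B + 2/5*pi_C + 1/15*pi_D + 2/5*pi_E
  pi_D = 1/15*pi_A + 1/5*pi_B + 2/15*pi_C + 2/5*pi_D + 1/15*pi_E
  pi_E = 1/5*pi_A + 4/15*pi_B + 2/15*pi_C + 2/5*pi_D + 1/15*pi_E
with normalization: pi_A + pi_B + pi_C + pi_D + pi_E = 1.

Using the first 4 balance equations plus normalization, the linear system A*pi = b is:
  [-4/5, 2/5, 1/5, 1/15, 1/15] . pi = 0
  [2/5, -14/15, 2/15, 1/15, 2/5] . pi = 0
  [2/15, 1/15, -3/5, 1/15, 2/5] . pi = 0
  [1/15, 1/5, 2/15, -3/5, 1/15] . pi = 0
  [1, 1, 1, 1, 1] . pi = 1

Solving yields:
  pi_A = 1532/7917
  pi_B = 1697/7917
  pi_C = 251/1131
  pi_D = 2178/13195
  pi_E = 2707/13195

Verification (pi * P):
  1532/7917*1/5 + 1697/7917*2/5 + 251/1131*1/5 + 2178/13195*1/15 + 2707/13195*1/15 = 1532/7917 = pi_A  (ok)
  1532/7917*2/5 + 1697/7917*1/15 + 251/1131*2/15 + 2178/13195*1/15 + 2707/13195*2/5 = 1697/7917 = pi_B  (ok)
  1532/7917*2/15 + 1697/7917*1/15 + 251/1131*2/5 + 2178/13195*1/15 + 2707/13195*2/5 = 251/1131 = pi_C  (ok)
  1532/7917*1/15 + 1697/7917*1/5 + 251/1131*2/15 + 2178/13195*2/5 + 2707/13195*1/15 = 2178/13195 = pi_D  (ok)
  1532/7917*1/5 + 1697/7917*4/15 + 251/1131*2/15 + 2178/13195*2/5 + 2707/13195*1/15 = 2707/13195 = pi_E  (ok)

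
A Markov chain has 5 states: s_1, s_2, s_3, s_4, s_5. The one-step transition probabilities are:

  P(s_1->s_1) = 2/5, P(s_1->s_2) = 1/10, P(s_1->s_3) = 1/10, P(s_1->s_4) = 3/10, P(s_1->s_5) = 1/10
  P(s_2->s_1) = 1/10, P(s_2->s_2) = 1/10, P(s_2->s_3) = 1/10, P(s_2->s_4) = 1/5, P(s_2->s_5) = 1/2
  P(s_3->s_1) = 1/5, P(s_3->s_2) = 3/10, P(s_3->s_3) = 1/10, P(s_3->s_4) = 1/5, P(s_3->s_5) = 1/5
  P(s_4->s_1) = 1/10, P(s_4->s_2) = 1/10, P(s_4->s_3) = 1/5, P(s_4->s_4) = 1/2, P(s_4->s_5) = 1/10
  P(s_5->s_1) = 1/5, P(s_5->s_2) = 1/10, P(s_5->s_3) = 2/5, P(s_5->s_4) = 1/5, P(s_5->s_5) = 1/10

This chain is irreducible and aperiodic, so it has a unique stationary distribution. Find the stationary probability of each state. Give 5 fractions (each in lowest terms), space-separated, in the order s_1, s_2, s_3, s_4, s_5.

Answer: 1493/7706 1053/7706 706/3853 2415/7706 1333/7706

Derivation:
The stationary distribution satisfies pi = pi * P, i.e.:
  pi_s_1 = 2/5*pi_s_1 + 1/10*pi_s_2 + 1/5*pi_s_3 + 1/10*pi_s_4 + 1/5*pi_s_5
  pi_s_2 = 1/10*pi_s_1 + 1/10*pi_s_2 + 3/10*pi_s_3 + 1/10*pi_s_4 + 1/10*pi_s_5
  pi_s_3 = 1/10*pi_s_1 + 1/10*pi_s_2 + 1/10*pi_s_3 + 1/5*pi_s_4 + 2/5*pi_s_5
  pi_s_4 = 3/10*pi_s_1 + 1/5*pi_s_2 + 1/5*pi_s_3 + 1/2*pi_s_4 + 1/5*pi_s_5
  pi_s_5 = 1/10*pi_s_1 + 1/2*pi_s_2 + 1/5*pi_s_3 + 1/10*pi_s_4 + 1/10*pi_s_5
with normalization: pi_s_1 + pi_s_2 + pi_s_3 + pi_s_4 + pi_s_5 = 1.

Using the first 4 balance equations plus normalization, the linear system A*pi = b is:
  [-3/5, 1/10, 1/5, 1/10, 1/5] . pi = 0
  [1/10, -9/10, 3/10, 1/10, 1/10] . pi = 0
  [1/10, 1/10, -9/10, 1/5, 2/5] . pi = 0
  [3/10, 1/5, 1/5, -1/2, 1/5] . pi = 0
  [1, 1, 1, 1, 1] . pi = 1

Solving yields:
  pi_s_1 = 1493/7706
  pi_s_2 = 1053/7706
  pi_s_3 = 706/3853
  pi_s_4 = 2415/7706
  pi_s_5 = 1333/7706

Verification (pi * P):
  1493/7706*2/5 + 1053/7706*1/10 + 706/3853*1/5 + 2415/7706*1/10 + 1333/7706*1/5 = 1493/7706 = pi_s_1  (ok)
  1493/7706*1/10 + 1053/7706*1/10 + 706/3853*3/10 + 2415/7706*1/10 + 1333/7706*1/10 = 1053/7706 = pi_s_2  (ok)
  1493/7706*1/10 + 1053/7706*1/10 + 706/3853*1/10 + 2415/7706*1/5 + 1333/7706*2/5 = 706/3853 = pi_s_3  (ok)
  1493/7706*3/10 + 1053/7706*1/5 + 706/3853*1/5 + 2415/7706*1/2 + 1333/7706*1/5 = 2415/7706 = pi_s_4  (ok)
  1493/7706*1/10 + 1053/7706*1/2 + 706/3853*1/5 + 2415/7706*1/10 + 1333/7706*1/10 = 1333/7706 = pi_s_5  (ok)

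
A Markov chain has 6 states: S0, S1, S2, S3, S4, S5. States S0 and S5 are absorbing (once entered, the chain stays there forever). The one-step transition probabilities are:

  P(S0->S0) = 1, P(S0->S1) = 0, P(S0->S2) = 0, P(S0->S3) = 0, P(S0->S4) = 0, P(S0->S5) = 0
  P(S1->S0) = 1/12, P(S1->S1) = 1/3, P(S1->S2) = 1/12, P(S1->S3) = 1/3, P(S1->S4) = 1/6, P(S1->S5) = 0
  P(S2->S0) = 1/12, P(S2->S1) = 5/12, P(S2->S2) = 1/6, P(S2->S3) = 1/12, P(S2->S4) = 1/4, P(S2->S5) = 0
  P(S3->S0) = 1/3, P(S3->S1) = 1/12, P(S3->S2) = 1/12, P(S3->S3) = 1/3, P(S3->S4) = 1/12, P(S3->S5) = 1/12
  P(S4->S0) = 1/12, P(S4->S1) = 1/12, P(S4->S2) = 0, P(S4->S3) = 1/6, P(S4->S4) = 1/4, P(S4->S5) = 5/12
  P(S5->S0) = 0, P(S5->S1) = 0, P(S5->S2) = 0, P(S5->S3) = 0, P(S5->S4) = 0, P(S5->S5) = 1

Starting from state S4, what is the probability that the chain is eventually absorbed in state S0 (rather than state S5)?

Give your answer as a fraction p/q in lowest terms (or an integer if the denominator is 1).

Let a_i = P(absorbed in S0 | start in state i).
Boundary conditions: a_S0 = 1, a_S5 = 0.
For each transient state i, a_i = sum_j P(i->j) * a_j:
  a_S1 = 1/12*a_S0 + 1/3*a_S1 + 1/12*a_S2 + 1/3*a_S3 + 1/6*a_S4 + 0*a_S5
  a_S2 = 1/12*a_S0 + 5/12*a_S1 + 1/6*a_S2 + 1/12*a_S3 + 1/4*a_S4 + 0*a_S5
  a_S3 = 1/3*a_S0 + 1/12*a_S1 + 1/12*a_S2 + 1/3*a_S3 + 1/12*a_S4 + 1/12*a_S5
  a_S4 = 1/12*a_S0 + 1/12*a_S1 + 0*a_S2 + 1/6*a_S3 + 1/4*a_S4 + 5/12*a_S5

Substituting a_S0 = 1 and a_S5 = 0, rearrange to (I - Q) a = r where r[i] = P(i -> S0):
  [2/3, -1/12, -1/3, -1/6] . (a_S1, a_S2, a_S3, a_S4) = 1/12
  [-5/12, 5/6, -1/12, -1/4] . (a_S1, a_S2, a_S3, a_S4) = 1/12
  [-1/12, -1/12, 2/3, -1/12] . (a_S1, a_S2, a_S3, a_S4) = 1/3
  [-1/12, 0, -1/6, 3/4] . (a_S1, a_S2, a_S3, a_S4) = 1/12

Solving yields:
  a_S1 = 269/428
  a_S2 = 125/214
  a_S3 = 371/535
  a_S4 = 717/2140

Starting state is S4, so the absorption probability is a_S4 = 717/2140.

Answer: 717/2140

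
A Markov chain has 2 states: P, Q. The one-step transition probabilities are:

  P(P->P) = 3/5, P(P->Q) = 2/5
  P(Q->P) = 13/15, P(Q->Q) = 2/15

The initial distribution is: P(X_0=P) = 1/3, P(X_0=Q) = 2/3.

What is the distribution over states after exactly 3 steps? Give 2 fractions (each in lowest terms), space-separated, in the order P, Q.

Answer: 1399/2025 626/2025

Derivation:
Propagating the distribution step by step (d_{t+1} = d_t * P):
d_0 = (P=1/3, Q=2/3)
  d_1[P] = 1/3*3/5 + 2/3*13/15 = 7/9
  d_1[Q] = 1/3*2/5 + 2/3*2/15 = 2/9
d_1 = (P=7/9, Q=2/9)
  d_2[P] = 7/9*3/5 + 2/9*13/15 = 89/135
  d_2[Q] = 7/9*2/5 + 2/9*2/15 = 46/135
d_2 = (P=89/135, Q=46/135)
  d_3[P] = 89/135*3/5 + 46/135*13/15 = 1399/2025
  d_3[Q] = 89/135*2/5 + 46/135*2/15 = 626/2025
d_3 = (P=1399/2025, Q=626/2025)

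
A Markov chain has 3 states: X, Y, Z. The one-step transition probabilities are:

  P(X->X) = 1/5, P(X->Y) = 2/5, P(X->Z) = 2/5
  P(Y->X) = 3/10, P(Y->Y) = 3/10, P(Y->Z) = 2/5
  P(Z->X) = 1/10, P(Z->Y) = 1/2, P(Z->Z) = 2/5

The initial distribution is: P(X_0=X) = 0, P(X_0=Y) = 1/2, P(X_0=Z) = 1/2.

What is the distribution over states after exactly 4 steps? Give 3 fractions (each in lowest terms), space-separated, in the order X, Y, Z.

Answer: 1/5 2/5 2/5

Derivation:
Propagating the distribution step by step (d_{t+1} = d_t * P):
d_0 = (X=0, Y=1/2, Z=1/2)
  d_1[X] = 0*1/5 + 1/2*3/10 + 1/2*1/10 = 1/5
  d_1[Y] = 0*2/5 + 1/2*3/10 + 1/2*1/2 = 2/5
  d_1[Z] = 0*2/5 + 1/2*2/5 + 1/2*2/5 = 2/5
d_1 = (X=1/5, Y=2/5, Z=2/5)
  d_2[X] = 1/5*1/5 + 2/5*3/10 + 2/5*1/10 = 1/5
  d_2[Y] = 1/5*2/5 + 2/5*3/10 + 2/5*1/2 = 2/5
  d_2[Z] = 1/5*2/5 + 2/5*2/5 + 2/5*2/5 = 2/5
d_2 = (X=1/5, Y=2/5, Z=2/5)
  d_3[X] = 1/5*1/5 + 2/5*3/10 + 2/5*1/10 = 1/5
  d_3[Y] = 1/5*2/5 + 2/5*3/10 + 2/5*1/2 = 2/5
  d_3[Z] = 1/5*2/5 + 2/5*2/5 + 2/5*2/5 = 2/5
d_3 = (X=1/5, Y=2/5, Z=2/5)
  d_4[X] = 1/5*1/5 + 2/5*3/10 + 2/5*1/10 = 1/5
  d_4[Y] = 1/5*2/5 + 2/5*3/10 + 2/5*1/2 = 2/5
  d_4[Z] = 1/5*2/5 + 2/5*2/5 + 2/5*2/5 = 2/5
d_4 = (X=1/5, Y=2/5, Z=2/5)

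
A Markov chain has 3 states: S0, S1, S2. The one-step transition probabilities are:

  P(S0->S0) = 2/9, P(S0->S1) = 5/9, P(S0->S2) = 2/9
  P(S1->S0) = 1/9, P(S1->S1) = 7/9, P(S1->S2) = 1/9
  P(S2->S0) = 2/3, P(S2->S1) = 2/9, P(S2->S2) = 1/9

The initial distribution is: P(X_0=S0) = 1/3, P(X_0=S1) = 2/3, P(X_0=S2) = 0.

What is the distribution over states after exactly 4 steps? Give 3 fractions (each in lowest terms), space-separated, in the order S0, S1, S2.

Propagating the distribution step by step (d_{t+1} = d_t * P):
d_0 = (S0=1/3, S1=2/3, S2=0)
  d_1[S0] = 1/3*2/9 + 2/3*1/9 + 0*2/3 = 4/27
  d_1[S1] = 1/3*5/9 + 2/3*7/9 + 0*2/9 = 19/27
  d_1[S2] = 1/3*2/9 + 2/3*1/9 + 0*1/9 = 4/27
d_1 = (S0=4/27, S1=19/27, S2=4/27)
  d_2[S0] = 4/27*2/9 + 19/27*1/9 + 4/27*2/3 = 17/81
  d_2[S1] = 4/27*5/9 + 19/27*7/9 + 4/27*2/9 = 161/243
  d_2[S2] = 4/27*2/9 + 19/27*1/9 + 4/27*1/9 = 31/243
d_2 = (S0=17/81, S1=161/243, S2=31/243)
  d_3[S0] = 17/81*2/9 + 161/243*1/9 + 31/243*2/3 = 449/2187
  d_3[S1] = 17/81*5/9 + 161/243*7/9 + 31/243*2/9 = 1444/2187
  d_3[S2] = 17/81*2/9 + 161/243*1/9 + 31/243*1/9 = 98/729
d_3 = (S0=449/2187, S1=1444/2187, S2=98/729)
  d_4[S0] = 449/2187*2/9 + 1444/2187*1/9 + 98/729*2/3 = 4106/19683
  d_4[S1] = 449/2187*5/9 + 1444/2187*7/9 + 98/729*2/9 = 12941/19683
  d_4[S2] = 449/2187*2/9 + 1444/2187*1/9 + 98/729*1/9 = 2636/19683
d_4 = (S0=4106/19683, S1=12941/19683, S2=2636/19683)

Answer: 4106/19683 12941/19683 2636/19683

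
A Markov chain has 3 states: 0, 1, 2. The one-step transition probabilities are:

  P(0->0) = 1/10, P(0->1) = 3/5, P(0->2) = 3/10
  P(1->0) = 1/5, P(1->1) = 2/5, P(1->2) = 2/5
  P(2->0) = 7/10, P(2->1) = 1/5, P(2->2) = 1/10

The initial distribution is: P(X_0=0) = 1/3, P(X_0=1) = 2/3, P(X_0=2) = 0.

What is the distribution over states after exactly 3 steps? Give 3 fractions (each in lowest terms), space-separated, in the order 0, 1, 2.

Answer: 3/10 157/375 211/750

Derivation:
Propagating the distribution step by step (d_{t+1} = d_t * P):
d_0 = (0=1/3, 1=2/3, 2=0)
  d_1[0] = 1/3*1/10 + 2/3*1/5 + 0*7/10 = 1/6
  d_1[1] = 1/3*3/5 + 2/3*2/5 + 0*1/5 = 7/15
  d_1[2] = 1/3*3/10 + 2/3*2/5 + 0*1/10 = 11/30
d_1 = (0=1/6, 1=7/15, 2=11/30)
  d_2[0] = 1/6*1/10 + 7/15*1/5 + 11/30*7/10 = 11/30
  d_2[1] = 1/6*3/5 + 7/15*2/5 + 11/30*1/5 = 9/25
  d_2[2] = 1/6*3/10 + 7/15*2/5 + 11/30*1/10 = 41/150
d_2 = (0=11/30, 1=9/25, 2=41/150)
  d_3[0] = 11/30*1/10 + 9/25*1/5 + 41/150*7/10 = 3/10
  d_3[1] = 11/30*3/5 + 9/25*2/5 + 41/150*1/5 = 157/375
  d_3[2] = 11/30*3/10 + 9/25*2/5 + 41/150*1/10 = 211/750
d_3 = (0=3/10, 1=157/375, 2=211/750)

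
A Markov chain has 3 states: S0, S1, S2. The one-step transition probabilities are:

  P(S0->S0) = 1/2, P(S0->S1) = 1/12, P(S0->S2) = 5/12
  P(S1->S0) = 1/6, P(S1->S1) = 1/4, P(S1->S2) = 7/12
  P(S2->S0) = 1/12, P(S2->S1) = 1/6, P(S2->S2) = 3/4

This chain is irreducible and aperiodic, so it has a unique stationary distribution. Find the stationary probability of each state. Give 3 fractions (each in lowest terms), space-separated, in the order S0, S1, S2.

The stationary distribution satisfies pi = pi * P, i.e.:
  pi_S0 = 1/2*pi_S0 + 1/6*pi_S1 + 1/12*pi_S2
  pi_S1 = 1/12*pi_S0 + 1/4*pi_S1 + 1/6*pi_S2
  pi_S2 = 5/12*pi_S0 + 7/12*pi_S1 + 3/4*pi_S2
with normalization: pi_S0 + pi_S1 + pi_S2 = 1.

Using the first 2 balance equations plus normalization, the linear system A*pi = b is:
  [-1/2, 1/6, 1/12] . pi = 0
  [1/12, -3/4, 1/6] . pi = 0
  [1, 1, 1] . pi = 1

Solving yields:
  pi_S0 = 1/6
  pi_S1 = 1/6
  pi_S2 = 2/3

Verification (pi * P):
  1/6*1/2 + 1/6*1/6 + 2/3*1/12 = 1/6 = pi_S0  (ok)
  1/6*1/12 + 1/6*1/4 + 2/3*1/6 = 1/6 = pi_S1  (ok)
  1/6*5/12 + 1/6*7/12 + 2/3*3/4 = 2/3 = pi_S2  (ok)

Answer: 1/6 1/6 2/3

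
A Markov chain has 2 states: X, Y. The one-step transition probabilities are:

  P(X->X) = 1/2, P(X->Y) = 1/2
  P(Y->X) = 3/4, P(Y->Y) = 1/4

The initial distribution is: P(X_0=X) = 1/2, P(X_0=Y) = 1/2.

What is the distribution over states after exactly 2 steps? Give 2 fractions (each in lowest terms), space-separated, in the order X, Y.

Propagating the distribution step by step (d_{t+1} = d_t * P):
d_0 = (X=1/2, Y=1/2)
  d_1[X] = 1/2*1/2 + 1/2*3/4 = 5/8
  d_1[Y] = 1/2*1/2 + 1/2*1/4 = 3/8
d_1 = (X=5/8, Y=3/8)
  d_2[X] = 5/8*1/2 + 3/8*3/4 = 19/32
  d_2[Y] = 5/8*1/2 + 3/8*1/4 = 13/32
d_2 = (X=19/32, Y=13/32)

Answer: 19/32 13/32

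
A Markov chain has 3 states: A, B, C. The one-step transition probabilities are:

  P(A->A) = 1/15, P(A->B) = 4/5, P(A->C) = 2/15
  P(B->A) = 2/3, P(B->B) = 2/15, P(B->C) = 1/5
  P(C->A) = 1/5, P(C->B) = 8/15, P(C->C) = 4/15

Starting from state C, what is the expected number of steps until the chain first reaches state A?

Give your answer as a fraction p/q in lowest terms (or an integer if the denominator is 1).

Let h_i = expected steps to first reach A from state i.
Boundary: h_A = 0.
First-step equations for the other states:
  h_B = 1 + 2/3*h_A + 2/15*h_B + 1/5*h_C
  h_C = 1 + 1/5*h_A + 8/15*h_B + 4/15*h_C

Substituting h_A = 0 and rearranging gives the linear system (I - Q) h = 1:
  [13/15, -1/5] . (h_B, h_C) = 1
  [-8/15, 11/15] . (h_B, h_C) = 1

Solving yields:
  h_B = 30/17
  h_C = 45/17

Starting state is C, so the expected hitting time is h_C = 45/17.

Answer: 45/17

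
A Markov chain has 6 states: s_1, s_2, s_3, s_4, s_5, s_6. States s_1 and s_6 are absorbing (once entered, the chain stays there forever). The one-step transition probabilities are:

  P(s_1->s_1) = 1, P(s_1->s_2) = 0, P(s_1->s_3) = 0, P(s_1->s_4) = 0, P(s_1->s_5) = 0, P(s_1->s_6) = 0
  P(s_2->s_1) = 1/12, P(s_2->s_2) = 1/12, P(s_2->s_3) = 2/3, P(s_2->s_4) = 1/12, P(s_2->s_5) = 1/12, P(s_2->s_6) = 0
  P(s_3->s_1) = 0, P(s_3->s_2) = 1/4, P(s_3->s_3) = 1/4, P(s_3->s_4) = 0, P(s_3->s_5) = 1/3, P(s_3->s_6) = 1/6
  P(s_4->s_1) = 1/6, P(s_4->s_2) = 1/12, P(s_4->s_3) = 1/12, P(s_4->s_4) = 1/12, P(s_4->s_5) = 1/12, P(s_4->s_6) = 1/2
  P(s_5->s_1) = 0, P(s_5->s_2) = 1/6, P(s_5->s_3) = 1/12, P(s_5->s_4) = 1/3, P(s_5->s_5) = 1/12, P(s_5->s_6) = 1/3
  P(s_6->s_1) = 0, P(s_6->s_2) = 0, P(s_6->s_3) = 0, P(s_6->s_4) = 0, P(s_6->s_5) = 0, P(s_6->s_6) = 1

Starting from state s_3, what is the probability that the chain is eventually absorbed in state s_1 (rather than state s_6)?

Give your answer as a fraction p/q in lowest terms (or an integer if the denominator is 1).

Let a_i = P(absorbed in s_1 | start in state i).
Boundary conditions: a_s_1 = 1, a_s_6 = 0.
For each transient state i, a_i = sum_j P(i->j) * a_j:
  a_s_2 = 1/12*a_s_1 + 1/12*a_s_2 + 2/3*a_s_3 + 1/12*a_s_4 + 1/12*a_s_5 + 0*a_s_6
  a_s_3 = 0*a_s_1 + 1/4*a_s_2 + 1/4*a_s_3 + 0*a_s_4 + 1/3*a_s_5 + 1/6*a_s_6
  a_s_4 = 1/6*a_s_1 + 1/12*a_s_2 + 1/12*a_s_3 + 1/12*a_s_4 + 1/12*a_s_5 + 1/2*a_s_6
  a_s_5 = 0*a_s_1 + 1/6*a_s_2 + 1/12*a_s_3 + 1/3*a_s_4 + 1/12*a_s_5 + 1/3*a_s_6

Substituting a_s_1 = 1 and a_s_6 = 0, rearrange to (I - Q) a = r where r[i] = P(i -> s_1):
  [11/12, -2/3, -1/12, -1/12] . (a_s_2, a_s_3, a_s_4, a_s_5) = 1/12
  [-1/4, 3/4, 0, -1/3] . (a_s_2, a_s_3, a_s_4, a_s_5) = 0
  [-1/12, -1/12, 11/12, -1/12] . (a_s_2, a_s_3, a_s_4, a_s_5) = 1/6
  [-1/6, -1/12, -1/3, 11/12] . (a_s_2, a_s_3, a_s_4, a_s_5) = 0

Solving yields:
  a_s_2 = 1511/6847
  a_s_3 = 913/6847
  a_s_4 = 1549/6847
  a_s_5 = 921/6847

Starting state is s_3, so the absorption probability is a_s_3 = 913/6847.

Answer: 913/6847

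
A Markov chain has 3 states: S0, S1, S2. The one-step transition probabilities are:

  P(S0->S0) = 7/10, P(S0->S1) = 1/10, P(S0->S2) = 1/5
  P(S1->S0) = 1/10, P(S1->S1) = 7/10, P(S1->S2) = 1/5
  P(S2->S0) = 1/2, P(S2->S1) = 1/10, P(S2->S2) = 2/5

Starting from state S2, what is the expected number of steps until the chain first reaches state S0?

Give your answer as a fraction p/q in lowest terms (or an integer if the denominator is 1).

Let h_i = expected steps to first reach S0 from state i.
Boundary: h_S0 = 0.
First-step equations for the other states:
  h_S1 = 1 + 1/10*h_S0 + 7/10*h_S1 + 1/5*h_S2
  h_S2 = 1 + 1/2*h_S0 + 1/10*h_S1 + 2/5*h_S2

Substituting h_S0 = 0 and rearranging gives the linear system (I - Q) h = 1:
  [3/10, -1/5] . (h_S1, h_S2) = 1
  [-1/10, 3/5] . (h_S1, h_S2) = 1

Solving yields:
  h_S1 = 5
  h_S2 = 5/2

Starting state is S2, so the expected hitting time is h_S2 = 5/2.

Answer: 5/2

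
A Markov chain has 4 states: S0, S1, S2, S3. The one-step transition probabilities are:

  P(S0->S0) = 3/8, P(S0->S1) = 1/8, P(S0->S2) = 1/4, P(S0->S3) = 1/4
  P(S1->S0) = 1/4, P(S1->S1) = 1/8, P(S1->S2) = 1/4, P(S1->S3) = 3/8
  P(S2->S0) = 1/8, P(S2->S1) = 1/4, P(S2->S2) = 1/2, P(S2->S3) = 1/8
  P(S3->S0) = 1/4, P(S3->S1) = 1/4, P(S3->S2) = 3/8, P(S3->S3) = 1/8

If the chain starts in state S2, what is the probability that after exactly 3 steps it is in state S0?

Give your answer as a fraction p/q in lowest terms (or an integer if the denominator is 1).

Answer: 29/128

Derivation:
Computing P^3 by repeated multiplication:
P^1 =
  S0: [3/8, 1/8, 1/4, 1/4]
  S1: [1/4, 1/8, 1/4, 3/8]
  S2: [1/8, 1/4, 1/2, 1/8]
  S3: [1/4, 1/4, 3/8, 1/8]
P^2 =
  S0: [17/64, 3/16, 11/32, 13/64]
  S1: [1/4, 13/64, 23/64, 3/16]
  S2: [13/64, 13/64, 25/64, 13/64]
  S3: [15/64, 3/16, 23/64, 7/32]
P^3 =
  S0: [123/512, 99/512, 185/512, 105/512]
  S1: [121/512, 99/512, 93/256, 53/256]
  S2: [29/128, 51/256, 191/512, 103/512]
  S3: [15/64, 101/512, 47/128, 103/512]

(P^3)[S2 -> S0] = 29/128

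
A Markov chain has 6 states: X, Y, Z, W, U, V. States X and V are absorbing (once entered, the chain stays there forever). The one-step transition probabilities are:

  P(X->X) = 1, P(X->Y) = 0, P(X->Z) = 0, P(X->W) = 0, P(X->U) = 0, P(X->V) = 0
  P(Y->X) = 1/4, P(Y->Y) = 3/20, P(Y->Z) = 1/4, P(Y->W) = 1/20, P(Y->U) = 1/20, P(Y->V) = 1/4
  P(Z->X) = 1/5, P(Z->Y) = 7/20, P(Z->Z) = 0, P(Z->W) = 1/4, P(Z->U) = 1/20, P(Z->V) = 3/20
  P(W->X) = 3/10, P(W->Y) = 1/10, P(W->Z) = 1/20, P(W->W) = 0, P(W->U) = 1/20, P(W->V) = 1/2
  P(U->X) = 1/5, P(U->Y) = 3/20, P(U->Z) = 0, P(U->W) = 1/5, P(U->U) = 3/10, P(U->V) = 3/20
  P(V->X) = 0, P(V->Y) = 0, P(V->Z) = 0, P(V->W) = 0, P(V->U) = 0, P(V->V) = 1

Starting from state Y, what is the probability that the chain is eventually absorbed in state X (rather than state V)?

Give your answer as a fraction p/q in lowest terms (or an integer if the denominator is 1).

Let a_i = P(absorbed in X | start in state i).
Boundary conditions: a_X = 1, a_V = 0.
For each transient state i, a_i = sum_j P(i->j) * a_j:
  a_Y = 1/4*a_X + 3/20*a_Y + 1/4*a_Z + 1/20*a_W + 1/20*a_U + 1/4*a_V
  a_Z = 1/5*a_X + 7/20*a_Y + 0*a_Z + 1/4*a_W + 1/20*a_U + 3/20*a_V
  a_W = 3/10*a_X + 1/10*a_Y + 1/20*a_Z + 0*a_W + 1/20*a_U + 1/2*a_V
  a_U = 1/5*a_X + 3/20*a_Y + 0*a_Z + 1/5*a_W + 3/10*a_U + 3/20*a_V

Substituting a_X = 1 and a_V = 0, rearrange to (I - Q) a = r where r[i] = P(i -> X):
  [17/20, -1/4, -1/20, -1/20] . (a_Y, a_Z, a_W, a_U) = 1/4
  [-7/20, 1, -1/4, -1/20] . (a_Y, a_Z, a_W, a_U) = 1/5
  [-1/10, -1/20, 1, -1/20] . (a_Y, a_Z, a_W, a_U) = 3/10
  [-3/20, 0, -1/5, 7/10] . (a_Y, a_Z, a_W, a_U) = 1/5

Solving yields:
  a_Y = 4374/8857
  a_Z = 4411/8857
  a_W = 3539/8857
  a_U = 4479/8857

Starting state is Y, so the absorption probability is a_Y = 4374/8857.

Answer: 4374/8857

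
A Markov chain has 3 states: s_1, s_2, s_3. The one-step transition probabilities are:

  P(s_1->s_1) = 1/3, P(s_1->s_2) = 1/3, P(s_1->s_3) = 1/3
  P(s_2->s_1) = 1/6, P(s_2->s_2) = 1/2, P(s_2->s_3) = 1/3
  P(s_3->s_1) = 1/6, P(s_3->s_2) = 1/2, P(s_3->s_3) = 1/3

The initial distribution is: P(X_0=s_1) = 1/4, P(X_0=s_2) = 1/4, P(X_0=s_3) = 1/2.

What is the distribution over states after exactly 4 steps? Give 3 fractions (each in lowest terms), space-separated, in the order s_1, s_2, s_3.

Propagating the distribution step by step (d_{t+1} = d_t * P):
d_0 = (s_1=1/4, s_2=1/4, s_3=1/2)
  d_1[s_1] = 1/4*1/3 + 1/4*1/6 + 1/2*1/6 = 5/24
  d_1[s_2] = 1/4*1/3 + 1/4*1/2 + 1/2*1/2 = 11/24
  d_1[s_3] = 1/4*1/3 + 1/4*1/3 + 1/2*1/3 = 1/3
d_1 = (s_1=5/24, s_2=11/24, s_3=1/3)
  d_2[s_1] = 5/24*1/3 + 11/24*1/6 + 1/3*1/6 = 29/144
  d_2[s_2] = 5/24*1/3 + 11/24*1/2 + 1/3*1/2 = 67/144
  d_2[s_3] = 5/24*1/3 + 11/24*1/3 + 1/3*1/3 = 1/3
d_2 = (s_1=29/144, s_2=67/144, s_3=1/3)
  d_3[s_1] = 29/144*1/3 + 67/144*1/6 + 1/3*1/6 = 173/864
  d_3[s_2] = 29/144*1/3 + 67/144*1/2 + 1/3*1/2 = 403/864
  d_3[s_3] = 29/144*1/3 + 67/144*1/3 + 1/3*1/3 = 1/3
d_3 = (s_1=173/864, s_2=403/864, s_3=1/3)
  d_4[s_1] = 173/864*1/3 + 403/864*1/6 + 1/3*1/6 = 1037/5184
  d_4[s_2] = 173/864*1/3 + 403/864*1/2 + 1/3*1/2 = 2419/5184
  d_4[s_3] = 173/864*1/3 + 403/864*1/3 + 1/3*1/3 = 1/3
d_4 = (s_1=1037/5184, s_2=2419/5184, s_3=1/3)

Answer: 1037/5184 2419/5184 1/3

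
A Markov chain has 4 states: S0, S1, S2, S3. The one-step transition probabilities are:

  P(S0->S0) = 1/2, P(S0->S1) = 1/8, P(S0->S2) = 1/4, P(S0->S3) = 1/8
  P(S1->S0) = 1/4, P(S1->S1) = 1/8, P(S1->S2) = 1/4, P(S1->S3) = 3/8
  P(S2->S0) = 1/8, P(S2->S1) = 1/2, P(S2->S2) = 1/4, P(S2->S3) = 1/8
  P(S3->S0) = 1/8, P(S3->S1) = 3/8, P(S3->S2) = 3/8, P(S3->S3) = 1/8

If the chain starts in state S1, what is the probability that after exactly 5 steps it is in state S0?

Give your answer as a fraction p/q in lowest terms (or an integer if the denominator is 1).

Computing P^5 by repeated multiplication:
P^1 =
  S0: [1/2, 1/8, 1/4, 1/8]
  S1: [1/4, 1/8, 1/4, 3/8]
  S2: [1/8, 1/2, 1/4, 1/8]
  S3: [1/8, 3/8, 3/8, 1/8]
P^2 =
  S0: [21/64, 1/4, 17/64, 5/32]
  S1: [15/64, 5/16, 19/64, 5/32]
  S2: [15/64, 1/4, 17/64, 1/4]
  S3: [7/32, 19/64, 17/64, 7/32]
P^3 =
  S0: [143/512, 135/512, 69/256, 3/16]
  S1: [129/512, 141/512, 69/256, 13/64]
  S2: [125/512, 147/512, 9/32, 3/16]
  S3: [125/512, 143/512, 71/256, 51/256]
P^4 =
  S0: [269/1024, 559/2048, 35/128, 391/2048]
  S1: [65/256, 567/2048, 141/512, 397/2048]
  S2: [517/2048, 71/256, 35/128, 403/2048]
  S3: [515/2048, 571/2048, 563/2048, 399/2048]
P^5 =
  S0: [4221/16384, 2255/8192, 4487/16384, 1583/8192]
  S1: [4175/16384, 2267/8192, 4493/16384, 1591/8192]
  S2: [4167/16384, 2267/8192, 4499/16384, 199/1024]
  S3: [1041/4096, 4535/16384, 4495/16384, 1595/8192]

(P^5)[S1 -> S0] = 4175/16384

Answer: 4175/16384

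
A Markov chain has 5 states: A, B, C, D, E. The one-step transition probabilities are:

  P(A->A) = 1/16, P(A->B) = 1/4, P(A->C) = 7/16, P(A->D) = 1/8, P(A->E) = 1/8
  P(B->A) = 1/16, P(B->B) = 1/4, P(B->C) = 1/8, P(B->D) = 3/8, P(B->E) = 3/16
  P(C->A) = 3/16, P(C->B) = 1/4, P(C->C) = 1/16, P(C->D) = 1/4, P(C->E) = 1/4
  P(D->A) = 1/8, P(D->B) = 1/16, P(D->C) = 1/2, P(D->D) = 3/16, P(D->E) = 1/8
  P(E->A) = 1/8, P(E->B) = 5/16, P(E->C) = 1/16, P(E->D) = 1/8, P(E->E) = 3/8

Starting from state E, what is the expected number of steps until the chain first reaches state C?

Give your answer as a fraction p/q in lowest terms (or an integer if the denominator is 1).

Let h_i = expected steps to first reach C from state i.
Boundary: h_C = 0.
First-step equations for the other states:
  h_A = 1 + 1/16*h_A + 1/4*h_B + 7/16*h_C + 1/8*h_D + 1/8*h_E
  h_B = 1 + 1/16*h_A + 1/4*h_B + 1/8*h_C + 3/8*h_D + 3/16*h_E
  h_D = 1 + 1/8*h_A + 1/16*h_B + 1/2*h_C + 3/16*h_D + 1/8*h_E
  h_E = 1 + 1/8*h_A + 5/16*h_B + 1/16*h_C + 1/8*h_D + 3/8*h_E

Substituting h_C = 0 and rearranging gives the linear system (I - Q) h = 1:
  [15/16, -1/4, -1/8, -1/8] . (h_A, h_B, h_D, h_E) = 1
  [-1/16, 3/4, -3/8, -3/16] . (h_A, h_B, h_D, h_E) = 1
  [-1/8, -1/16, 13/16, -1/8] . (h_A, h_B, h_D, h_E) = 1
  [-1/8, -5/16, -1/8, 5/8] . (h_A, h_B, h_D, h_E) = 1

Solving yields:
  h_A = 16048/4969
  h_B = 21072/4969
  h_D = 41920/14907
  h_E = 73472/14907

Starting state is E, so the expected hitting time is h_E = 73472/14907.

Answer: 73472/14907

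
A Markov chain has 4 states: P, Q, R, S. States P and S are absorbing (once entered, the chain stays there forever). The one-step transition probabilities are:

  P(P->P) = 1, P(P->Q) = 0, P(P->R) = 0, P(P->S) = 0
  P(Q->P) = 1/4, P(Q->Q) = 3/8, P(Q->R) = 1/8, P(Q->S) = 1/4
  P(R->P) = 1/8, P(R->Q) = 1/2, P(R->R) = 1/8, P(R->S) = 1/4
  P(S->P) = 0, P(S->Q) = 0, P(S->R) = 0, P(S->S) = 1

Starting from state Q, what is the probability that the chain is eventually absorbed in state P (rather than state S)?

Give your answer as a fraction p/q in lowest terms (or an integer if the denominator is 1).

Answer: 15/31

Derivation:
Let a_i = P(absorbed in P | start in state i).
Boundary conditions: a_P = 1, a_S = 0.
For each transient state i, a_i = sum_j P(i->j) * a_j:
  a_Q = 1/4*a_P + 3/8*a_Q + 1/8*a_R + 1/4*a_S
  a_R = 1/8*a_P + 1/2*a_Q + 1/8*a_R + 1/4*a_S

Substituting a_P = 1 and a_S = 0, rearrange to (I - Q) a = r where r[i] = P(i -> P):
  [5/8, -1/8] . (a_Q, a_R) = 1/4
  [-1/2, 7/8] . (a_Q, a_R) = 1/8

Solving yields:
  a_Q = 15/31
  a_R = 13/31

Starting state is Q, so the absorption probability is a_Q = 15/31.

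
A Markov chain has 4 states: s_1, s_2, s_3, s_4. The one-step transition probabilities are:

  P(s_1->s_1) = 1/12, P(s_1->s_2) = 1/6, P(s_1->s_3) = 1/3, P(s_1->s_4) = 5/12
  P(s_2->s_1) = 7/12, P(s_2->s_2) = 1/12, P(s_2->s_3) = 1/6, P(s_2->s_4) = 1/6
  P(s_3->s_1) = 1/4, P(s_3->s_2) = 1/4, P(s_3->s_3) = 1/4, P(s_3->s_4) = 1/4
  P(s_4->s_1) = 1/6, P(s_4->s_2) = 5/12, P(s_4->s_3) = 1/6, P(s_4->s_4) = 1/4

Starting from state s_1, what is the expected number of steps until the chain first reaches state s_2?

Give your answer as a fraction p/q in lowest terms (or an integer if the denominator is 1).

Let h_i = expected steps to first reach s_2 from state i.
Boundary: h_s_2 = 0.
First-step equations for the other states:
  h_s_1 = 1 + 1/12*h_s_1 + 1/6*h_s_2 + 1/3*h_s_3 + 5/12*h_s_4
  h_s_3 = 1 + 1/4*h_s_1 + 1/4*h_s_2 + 1/4*h_s_3 + 1/4*h_s_4
  h_s_4 = 1 + 1/6*h_s_1 + 5/12*h_s_2 + 1/6*h_s_3 + 1/4*h_s_4

Substituting h_s_2 = 0 and rearranging gives the linear system (I - Q) h = 1:
  [11/12, -1/3, -5/12] . (h_s_1, h_s_3, h_s_4) = 1
  [-1/4, 3/4, -1/4] . (h_s_1, h_s_3, h_s_4) = 1
  [-1/6, -1/6, 3/4] . (h_s_1, h_s_3, h_s_4) = 1

Solving yields:
  h_s_1 = 712/191
  h_s_3 = 680/191
  h_s_4 = 564/191

Starting state is s_1, so the expected hitting time is h_s_1 = 712/191.

Answer: 712/191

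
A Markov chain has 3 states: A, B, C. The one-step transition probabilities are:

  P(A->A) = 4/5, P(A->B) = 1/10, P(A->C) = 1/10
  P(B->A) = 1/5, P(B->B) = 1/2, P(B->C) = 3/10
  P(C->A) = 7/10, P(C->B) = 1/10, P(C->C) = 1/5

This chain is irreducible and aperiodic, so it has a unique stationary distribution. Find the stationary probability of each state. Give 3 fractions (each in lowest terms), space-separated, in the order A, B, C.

The stationary distribution satisfies pi = pi * P, i.e.:
  pi_A = 4/5*pi_A + 1/5*pi_B + 7/10*pi_C
  pi_B = 1/10*pi_A + 1/2*pi_B + 1/10*pi_C
  pi_C = 1/10*pi_A + 3/10*pi_B + 1/5*pi_C
with normalization: pi_A + pi_B + pi_C = 1.

Using the first 2 balance equations plus normalization, the linear system A*pi = b is:
  [-1/5, 1/5, 7/10] . pi = 0
  [1/10, -1/2, 1/10] . pi = 0
  [1, 1, 1] . pi = 1

Solving yields:
  pi_A = 37/54
  pi_B = 1/6
  pi_C = 4/27

Verification (pi * P):
  37/54*4/5 + 1/6*1/5 + 4/27*7/10 = 37/54 = pi_A  (ok)
  37/54*1/10 + 1/6*1/2 + 4/27*1/10 = 1/6 = pi_B  (ok)
  37/54*1/10 + 1/6*3/10 + 4/27*1/5 = 4/27 = pi_C  (ok)

Answer: 37/54 1/6 4/27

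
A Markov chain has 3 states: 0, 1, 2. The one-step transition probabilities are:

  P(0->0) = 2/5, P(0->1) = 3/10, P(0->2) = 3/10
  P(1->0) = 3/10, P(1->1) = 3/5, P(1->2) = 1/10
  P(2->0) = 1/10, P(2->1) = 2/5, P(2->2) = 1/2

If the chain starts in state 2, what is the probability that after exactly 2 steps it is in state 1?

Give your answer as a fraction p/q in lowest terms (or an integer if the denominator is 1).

Answer: 47/100

Derivation:
Computing P^2 by repeated multiplication:
P^1 =
  0: [2/5, 3/10, 3/10]
  1: [3/10, 3/5, 1/10]
  2: [1/10, 2/5, 1/2]
P^2 =
  0: [7/25, 21/50, 3/10]
  1: [31/100, 49/100, 1/5]
  2: [21/100, 47/100, 8/25]

(P^2)[2 -> 1] = 47/100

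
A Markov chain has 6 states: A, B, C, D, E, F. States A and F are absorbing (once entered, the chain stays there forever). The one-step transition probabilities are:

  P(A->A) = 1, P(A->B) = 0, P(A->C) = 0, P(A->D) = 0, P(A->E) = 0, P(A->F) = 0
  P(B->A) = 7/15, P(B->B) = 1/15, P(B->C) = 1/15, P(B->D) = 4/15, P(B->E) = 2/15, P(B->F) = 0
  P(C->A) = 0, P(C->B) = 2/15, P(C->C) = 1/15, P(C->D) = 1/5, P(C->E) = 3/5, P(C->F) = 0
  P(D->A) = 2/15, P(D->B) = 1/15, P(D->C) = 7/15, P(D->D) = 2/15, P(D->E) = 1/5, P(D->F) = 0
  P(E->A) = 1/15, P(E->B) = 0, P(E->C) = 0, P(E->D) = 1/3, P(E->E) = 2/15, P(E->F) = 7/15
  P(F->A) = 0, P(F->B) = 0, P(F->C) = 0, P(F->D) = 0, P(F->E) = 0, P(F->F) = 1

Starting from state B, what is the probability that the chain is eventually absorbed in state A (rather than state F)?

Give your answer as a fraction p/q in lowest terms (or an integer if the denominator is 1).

Answer: 491/708

Derivation:
Let a_i = P(absorbed in A | start in state i).
Boundary conditions: a_A = 1, a_F = 0.
For each transient state i, a_i = sum_j P(i->j) * a_j:
  a_B = 7/15*a_A + 1/15*a_B + 1/15*a_C + 4/15*a_D + 2/15*a_E + 0*a_F
  a_C = 0*a_A + 2/15*a_B + 1/15*a_C + 1/5*a_D + 3/5*a_E + 0*a_F
  a_D = 2/15*a_A + 1/15*a_B + 7/15*a_C + 2/15*a_D + 1/5*a_E + 0*a_F
  a_E = 1/15*a_A + 0*a_B + 0*a_C + 1/3*a_D + 2/15*a_E + 7/15*a_F

Substituting a_A = 1 and a_F = 0, rearrange to (I - Q) a = r where r[i] = P(i -> A):
  [14/15, -1/15, -4/15, -2/15] . (a_B, a_C, a_D, a_E) = 7/15
  [-2/15, 14/15, -1/5, -3/5] . (a_B, a_C, a_D, a_E) = 0
  [-1/15, -7/15, 13/15, -1/5] . (a_B, a_C, a_D, a_E) = 2/15
  [0, 0, -1/3, 13/15] . (a_B, a_C, a_D, a_E) = 1/15

Solving yields:
  a_B = 491/708
  a_C = 511/1416
  a_D = 1303/2832
  a_E = 719/2832

Starting state is B, so the absorption probability is a_B = 491/708.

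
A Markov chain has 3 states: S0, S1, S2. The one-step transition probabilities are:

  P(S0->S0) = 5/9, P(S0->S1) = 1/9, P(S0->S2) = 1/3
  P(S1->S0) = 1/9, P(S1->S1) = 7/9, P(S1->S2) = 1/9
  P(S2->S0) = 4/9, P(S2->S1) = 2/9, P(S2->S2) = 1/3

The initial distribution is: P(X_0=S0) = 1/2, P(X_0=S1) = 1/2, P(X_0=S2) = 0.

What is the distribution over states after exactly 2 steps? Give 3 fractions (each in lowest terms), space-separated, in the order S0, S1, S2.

Propagating the distribution step by step (d_{t+1} = d_t * P):
d_0 = (S0=1/2, S1=1/2, S2=0)
  d_1[S0] = 1/2*5/9 + 1/2*1/9 + 0*4/9 = 1/3
  d_1[S1] = 1/2*1/9 + 1/2*7/9 + 0*2/9 = 4/9
  d_1[S2] = 1/2*1/3 + 1/2*1/9 + 0*1/3 = 2/9
d_1 = (S0=1/3, S1=4/9, S2=2/9)
  d_2[S0] = 1/3*5/9 + 4/9*1/9 + 2/9*4/9 = 1/3
  d_2[S1] = 1/3*1/9 + 4/9*7/9 + 2/9*2/9 = 35/81
  d_2[S2] = 1/3*1/3 + 4/9*1/9 + 2/9*1/3 = 19/81
d_2 = (S0=1/3, S1=35/81, S2=19/81)

Answer: 1/3 35/81 19/81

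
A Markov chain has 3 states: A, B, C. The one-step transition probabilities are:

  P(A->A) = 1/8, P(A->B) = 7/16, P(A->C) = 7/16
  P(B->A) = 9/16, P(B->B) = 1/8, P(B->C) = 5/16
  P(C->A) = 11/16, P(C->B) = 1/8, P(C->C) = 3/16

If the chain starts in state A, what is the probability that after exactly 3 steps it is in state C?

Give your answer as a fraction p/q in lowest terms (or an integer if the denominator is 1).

Answer: 357/1024

Derivation:
Computing P^3 by repeated multiplication:
P^1 =
  A: [1/8, 7/16, 7/16]
  B: [9/16, 1/8, 5/16]
  C: [11/16, 1/8, 3/16]
P^2 =
  A: [9/16, 21/128, 35/128]
  B: [91/256, 77/256, 11/32]
  C: [73/256, 87/256, 3/8]
P^3 =
  A: [359/1024, 77/256, 357/1024]
  B: [1843/4096, 967/4096, 643/2048]
  C: [1985/4096, 877/4096, 617/2048]

(P^3)[A -> C] = 357/1024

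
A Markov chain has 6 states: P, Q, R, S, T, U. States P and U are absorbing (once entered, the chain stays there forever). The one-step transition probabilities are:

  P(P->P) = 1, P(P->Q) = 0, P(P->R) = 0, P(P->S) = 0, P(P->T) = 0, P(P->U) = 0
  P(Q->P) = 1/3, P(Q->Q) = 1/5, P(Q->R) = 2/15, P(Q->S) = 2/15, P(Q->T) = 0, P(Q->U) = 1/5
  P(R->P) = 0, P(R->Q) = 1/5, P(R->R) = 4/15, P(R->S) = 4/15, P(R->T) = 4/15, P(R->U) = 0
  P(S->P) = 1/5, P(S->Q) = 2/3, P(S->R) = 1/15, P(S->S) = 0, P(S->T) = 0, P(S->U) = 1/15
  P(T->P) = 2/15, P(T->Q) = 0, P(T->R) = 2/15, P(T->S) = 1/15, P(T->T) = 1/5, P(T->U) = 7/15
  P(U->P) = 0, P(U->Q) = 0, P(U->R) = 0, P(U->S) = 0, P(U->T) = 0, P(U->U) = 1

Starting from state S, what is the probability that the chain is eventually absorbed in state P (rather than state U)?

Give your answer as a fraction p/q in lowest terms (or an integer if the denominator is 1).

Answer: 2721/4256

Derivation:
Let a_i = P(absorbed in P | start in state i).
Boundary conditions: a_P = 1, a_U = 0.
For each transient state i, a_i = sum_j P(i->j) * a_j:
  a_Q = 1/3*a_P + 1/5*a_Q + 2/15*a_R + 2/15*a_S + 0*a_T + 1/5*a_U
  a_R = 0*a_P + 1/5*a_Q + 4/15*a_R + 4/15*a_S + 4/15*a_T + 0*a_U
  a_S = 1/5*a_P + 2/3*a_Q + 1/15*a_R + 0*a_S + 0*a_T + 1/15*a_U
  a_T = 2/15*a_P + 0*a_Q + 2/15*a_R + 1/15*a_S + 1/5*a_T + 7/15*a_U

Substituting a_P = 1 and a_U = 0, rearrange to (I - Q) a = r where r[i] = P(i -> P):
  [4/5, -2/15, -2/15, 0] . (a_Q, a_R, a_S, a_T) = 1/3
  [-1/5, 11/15, -4/15, -4/15] . (a_Q, a_R, a_S, a_T) = 0
  [-2/3, -1/15, 1, 0] . (a_Q, a_R, a_S, a_T) = 1/5
  [0, -2/15, -1/15, 4/5] . (a_Q, a_R, a_S, a_T) = 2/15

Solving yields:
  a_Q = 647/1064
  a_R = 2167/4256
  a_S = 2721/4256
  a_T = 5189/17024

Starting state is S, so the absorption probability is a_S = 2721/4256.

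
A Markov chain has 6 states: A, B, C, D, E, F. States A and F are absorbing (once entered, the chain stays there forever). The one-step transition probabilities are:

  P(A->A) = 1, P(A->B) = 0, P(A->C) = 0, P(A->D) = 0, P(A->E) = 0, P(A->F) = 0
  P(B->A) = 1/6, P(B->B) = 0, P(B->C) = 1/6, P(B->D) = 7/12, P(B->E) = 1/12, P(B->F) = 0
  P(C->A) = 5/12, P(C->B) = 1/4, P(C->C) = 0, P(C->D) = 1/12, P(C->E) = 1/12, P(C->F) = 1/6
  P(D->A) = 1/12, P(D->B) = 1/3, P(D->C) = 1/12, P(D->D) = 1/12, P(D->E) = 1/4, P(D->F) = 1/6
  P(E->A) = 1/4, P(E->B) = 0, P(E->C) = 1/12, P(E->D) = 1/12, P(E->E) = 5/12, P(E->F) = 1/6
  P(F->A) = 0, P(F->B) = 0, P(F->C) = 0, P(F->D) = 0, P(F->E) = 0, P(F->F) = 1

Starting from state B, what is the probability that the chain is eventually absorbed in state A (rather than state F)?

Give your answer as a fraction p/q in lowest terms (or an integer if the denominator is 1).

Answer: 2373/3631

Derivation:
Let a_i = P(absorbed in A | start in state i).
Boundary conditions: a_A = 1, a_F = 0.
For each transient state i, a_i = sum_j P(i->j) * a_j:
  a_B = 1/6*a_A + 0*a_B + 1/6*a_C + 7/12*a_D + 1/12*a_E + 0*a_F
  a_C = 5/12*a_A + 1/4*a_B + 0*a_C + 1/12*a_D + 1/12*a_E + 1/6*a_F
  a_D = 1/12*a_A + 1/3*a_B + 1/12*a_C + 1/12*a_D + 1/4*a_E + 1/6*a_F
  a_E = 1/4*a_A + 0*a_B + 1/12*a_C + 1/12*a_D + 5/12*a_E + 1/6*a_F

Substituting a_A = 1 and a_F = 0, rearrange to (I - Q) a = r where r[i] = P(i -> A):
  [1, -1/6, -7/12, -1/12] . (a_B, a_C, a_D, a_E) = 1/6
  [-1/4, 1, -1/12, -1/12] . (a_B, a_C, a_D, a_E) = 5/12
  [-1/3, -1/12, 11/12, -1/4] . (a_B, a_C, a_D, a_E) = 1/12
  [0, -1/12, -1/12, 7/12] . (a_B, a_C, a_D, a_E) = 1/4

Solving yields:
  a_B = 2373/3631
  a_C = 2457/3631
  a_D = 2015/3631
  a_E = 2195/3631

Starting state is B, so the absorption probability is a_B = 2373/3631.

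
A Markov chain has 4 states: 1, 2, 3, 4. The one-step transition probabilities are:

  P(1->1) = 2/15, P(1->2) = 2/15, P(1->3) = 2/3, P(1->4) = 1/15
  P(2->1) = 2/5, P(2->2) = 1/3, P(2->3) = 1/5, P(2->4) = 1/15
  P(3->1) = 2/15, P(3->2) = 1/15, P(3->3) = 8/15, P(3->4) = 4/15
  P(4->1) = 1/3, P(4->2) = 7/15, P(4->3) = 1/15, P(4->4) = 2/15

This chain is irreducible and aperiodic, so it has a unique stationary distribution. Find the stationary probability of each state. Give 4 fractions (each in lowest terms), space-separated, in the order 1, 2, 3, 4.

Answer: 697/3187 634/3187 1341/3187 515/3187

Derivation:
The stationary distribution satisfies pi = pi * P, i.e.:
  pi_1 = 2/15*pi_1 + 2/5*pi_2 + 2/15*pi_3 + 1/3*pi_4
  pi_2 = 2/15*pi_1 + 1/3*pi_2 + 1/15*pi_3 + 7/15*pi_4
  pi_3 = 2/3*pi_1 + 1/5*pi_2 + 8/15*pi_3 + 1/15*pi_4
  pi_4 = 1/15*pi_1 + 1/15*pi_2 + 4/15*pi_3 + 2/15*pi_4
with normalization: pi_1 + pi_2 + pi_3 + pi_4 = 1.

Using the first 3 balance equations plus normalization, the linear system A*pi = b is:
  [-13/15, 2/5, 2/15, 1/3] . pi = 0
  [2/15, -2/3, 1/15, 7/15] . pi = 0
  [2/3, 1/5, -7/15, 1/15] . pi = 0
  [1, 1, 1, 1] . pi = 1

Solving yields:
  pi_1 = 697/3187
  pi_2 = 634/3187
  pi_3 = 1341/3187
  pi_4 = 515/3187

Verification (pi * P):
  697/3187*2/15 + 634/3187*2/5 + 1341/3187*2/15 + 515/3187*1/3 = 697/3187 = pi_1  (ok)
  697/3187*2/15 + 634/3187*1/3 + 1341/3187*1/15 + 515/3187*7/15 = 634/3187 = pi_2  (ok)
  697/3187*2/3 + 634/3187*1/5 + 1341/3187*8/15 + 515/3187*1/15 = 1341/3187 = pi_3  (ok)
  697/3187*1/15 + 634/3187*1/15 + 1341/3187*4/15 + 515/3187*2/15 = 515/3187 = pi_4  (ok)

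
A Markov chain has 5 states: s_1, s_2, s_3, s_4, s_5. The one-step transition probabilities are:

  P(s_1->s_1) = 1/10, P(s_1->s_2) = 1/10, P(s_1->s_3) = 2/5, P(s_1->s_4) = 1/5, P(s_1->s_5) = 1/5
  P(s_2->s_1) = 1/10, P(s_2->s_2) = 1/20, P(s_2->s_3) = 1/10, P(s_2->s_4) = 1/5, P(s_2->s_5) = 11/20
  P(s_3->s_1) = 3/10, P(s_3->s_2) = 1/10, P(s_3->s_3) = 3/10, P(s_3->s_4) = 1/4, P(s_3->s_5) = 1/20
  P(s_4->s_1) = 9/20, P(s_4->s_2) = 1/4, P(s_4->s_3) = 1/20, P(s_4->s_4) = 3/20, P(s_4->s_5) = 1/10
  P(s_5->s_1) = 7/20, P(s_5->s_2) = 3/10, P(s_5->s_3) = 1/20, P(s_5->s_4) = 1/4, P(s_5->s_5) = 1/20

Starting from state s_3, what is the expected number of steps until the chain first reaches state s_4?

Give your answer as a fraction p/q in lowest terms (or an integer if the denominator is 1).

Answer: 30350/7043

Derivation:
Let h_i = expected steps to first reach s_4 from state i.
Boundary: h_s_4 = 0.
First-step equations for the other states:
  h_s_1 = 1 + 1/10*h_s_1 + 1/10*h_s_2 + 2/5*h_s_3 + 1/5*h_s_4 + 1/5*h_s_5
  h_s_2 = 1 + 1/10*h_s_1 + 1/20*h_s_2 + 1/10*h_s_3 + 1/5*h_s_4 + 11/20*h_s_5
  h_s_3 = 1 + 3/10*h_s_1 + 1/10*h_s_2 + 3/10*h_s_3 + 1/4*h_s_4 + 1/20*h_s_5
  h_s_5 = 1 + 7/20*h_s_1 + 3/10*h_s_2 + 1/20*h_s_3 + 1/4*h_s_4 + 1/20*h_s_5

Substituting h_s_4 = 0 and rearranging gives the linear system (I - Q) h = 1:
  [9/10, -1/10, -2/5, -1/5] . (h_s_1, h_s_2, h_s_3, h_s_5) = 1
  [-1/10, 19/20, -1/10, -11/20] . (h_s_1, h_s_2, h_s_3, h_s_5) = 1
  [-3/10, -1/10, 7/10, -1/20] . (h_s_1, h_s_2, h_s_3, h_s_5) = 1
  [-7/20, -3/10, -1/20, 19/20] . (h_s_1, h_s_2, h_s_3, h_s_5) = 1

Solving yields:
  h_s_1 = 94970/21129
  h_s_2 = 95120/21129
  h_s_3 = 30350/7043
  h_s_5 = 92060/21129

Starting state is s_3, so the expected hitting time is h_s_3 = 30350/7043.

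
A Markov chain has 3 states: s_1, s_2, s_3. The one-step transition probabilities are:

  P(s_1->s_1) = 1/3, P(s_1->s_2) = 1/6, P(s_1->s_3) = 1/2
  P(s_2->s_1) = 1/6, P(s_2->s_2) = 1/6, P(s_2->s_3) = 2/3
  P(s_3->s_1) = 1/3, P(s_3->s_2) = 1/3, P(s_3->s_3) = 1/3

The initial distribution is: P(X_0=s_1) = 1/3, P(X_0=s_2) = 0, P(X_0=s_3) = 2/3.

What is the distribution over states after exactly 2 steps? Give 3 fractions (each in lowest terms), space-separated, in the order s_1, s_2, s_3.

Answer: 31/108 25/108 13/27

Derivation:
Propagating the distribution step by step (d_{t+1} = d_t * P):
d_0 = (s_1=1/3, s_2=0, s_3=2/3)
  d_1[s_1] = 1/3*1/3 + 0*1/6 + 2/3*1/3 = 1/3
  d_1[s_2] = 1/3*1/6 + 0*1/6 + 2/3*1/3 = 5/18
  d_1[s_3] = 1/3*1/2 + 0*2/3 + 2/3*1/3 = 7/18
d_1 = (s_1=1/3, s_2=5/18, s_3=7/18)
  d_2[s_1] = 1/3*1/3 + 5/18*1/6 + 7/18*1/3 = 31/108
  d_2[s_2] = 1/3*1/6 + 5/18*1/6 + 7/18*1/3 = 25/108
  d_2[s_3] = 1/3*1/2 + 5/18*2/3 + 7/18*1/3 = 13/27
d_2 = (s_1=31/108, s_2=25/108, s_3=13/27)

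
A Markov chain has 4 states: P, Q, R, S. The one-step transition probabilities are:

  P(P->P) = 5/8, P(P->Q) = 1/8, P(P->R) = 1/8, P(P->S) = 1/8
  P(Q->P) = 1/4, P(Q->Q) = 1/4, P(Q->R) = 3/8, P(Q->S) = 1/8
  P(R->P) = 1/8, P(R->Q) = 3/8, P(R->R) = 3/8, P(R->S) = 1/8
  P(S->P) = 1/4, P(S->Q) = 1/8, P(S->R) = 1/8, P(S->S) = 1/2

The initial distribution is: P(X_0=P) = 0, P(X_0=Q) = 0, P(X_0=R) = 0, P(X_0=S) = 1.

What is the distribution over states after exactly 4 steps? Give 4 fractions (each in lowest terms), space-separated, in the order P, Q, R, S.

Propagating the distribution step by step (d_{t+1} = d_t * P):
d_0 = (P=0, Q=0, R=0, S=1)
  d_1[P] = 0*5/8 + 0*1/4 + 0*1/8 + 1*1/4 = 1/4
  d_1[Q] = 0*1/8 + 0*1/4 + 0*3/8 + 1*1/8 = 1/8
  d_1[R] = 0*1/8 + 0*3/8 + 0*3/8 + 1*1/8 = 1/8
  d_1[S] = 0*1/8 + 0*1/8 + 0*1/8 + 1*1/2 = 1/2
d_1 = (P=1/4, Q=1/8, R=1/8, S=1/2)
  d_2[P] = 1/4*5/8 + 1/8*1/4 + 1/8*1/8 + 1/2*1/4 = 21/64
  d_2[Q] = 1/4*1/8 + 1/8*1/4 + 1/8*3/8 + 1/2*1/8 = 11/64
  d_2[R] = 1/4*1/8 + 1/8*3/8 + 1/8*3/8 + 1/2*1/8 = 3/16
  d_2[S] = 1/4*1/8 + 1/8*1/8 + 1/8*1/8 + 1/2*1/2 = 5/16
d_2 = (P=21/64, Q=11/64, R=3/16, S=5/16)
  d_3[P] = 21/64*5/8 + 11/64*1/4 + 3/16*1/8 + 5/16*1/4 = 179/512
  d_3[Q] = 21/64*1/8 + 11/64*1/4 + 3/16*3/8 + 5/16*1/8 = 99/512
  d_3[R] = 21/64*1/8 + 11/64*3/8 + 3/16*3/8 + 5/16*1/8 = 55/256
  d_3[S] = 21/64*1/8 + 11/64*1/8 + 3/16*1/8 + 5/16*1/2 = 31/128
d_3 = (P=179/512, Q=99/512, R=55/256, S=31/128)
  d_4[P] = 179/512*5/8 + 99/512*1/4 + 55/256*1/8 + 31/128*1/4 = 1451/4096
  d_4[Q] = 179/512*1/8 + 99/512*1/4 + 55/256*3/8 + 31/128*1/8 = 831/4096
  d_4[R] = 179/512*1/8 + 99/512*3/8 + 55/256*3/8 + 31/128*1/8 = 465/2048
  d_4[S] = 179/512*1/8 + 99/512*1/8 + 55/256*1/8 + 31/128*1/2 = 221/1024
d_4 = (P=1451/4096, Q=831/4096, R=465/2048, S=221/1024)

Answer: 1451/4096 831/4096 465/2048 221/1024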